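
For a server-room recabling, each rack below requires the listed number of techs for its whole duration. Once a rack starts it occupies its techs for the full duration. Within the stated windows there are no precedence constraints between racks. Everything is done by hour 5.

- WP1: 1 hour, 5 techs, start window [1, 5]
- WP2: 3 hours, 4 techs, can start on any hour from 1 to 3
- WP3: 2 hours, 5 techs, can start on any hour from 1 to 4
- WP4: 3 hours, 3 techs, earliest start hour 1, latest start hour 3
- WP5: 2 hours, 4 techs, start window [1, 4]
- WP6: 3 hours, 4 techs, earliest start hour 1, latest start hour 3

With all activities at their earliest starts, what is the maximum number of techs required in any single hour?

25

Early-start schedule: WP1@1, WP2@1, WP3@1, WP4@1, WP5@1, WP6@1.
Load per hour: hour 1: 25, hour 2: 20, hour 3: 11, hour 4: 0, hour 5: 0.
Peak is 25.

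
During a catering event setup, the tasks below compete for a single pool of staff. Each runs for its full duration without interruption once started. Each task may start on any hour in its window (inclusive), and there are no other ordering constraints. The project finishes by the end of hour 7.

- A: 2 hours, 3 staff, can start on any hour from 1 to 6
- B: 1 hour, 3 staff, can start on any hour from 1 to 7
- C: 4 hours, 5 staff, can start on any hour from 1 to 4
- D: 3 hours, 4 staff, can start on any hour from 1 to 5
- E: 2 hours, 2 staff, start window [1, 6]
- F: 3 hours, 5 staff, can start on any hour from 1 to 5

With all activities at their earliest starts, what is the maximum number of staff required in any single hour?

22

Early-start schedule: A@1, B@1, C@1, D@1, E@1, F@1.
Load per hour: hour 1: 22, hour 2: 19, hour 3: 14, hour 4: 5, hour 5: 0, hour 6: 0, hour 7: 0.
Peak is 22.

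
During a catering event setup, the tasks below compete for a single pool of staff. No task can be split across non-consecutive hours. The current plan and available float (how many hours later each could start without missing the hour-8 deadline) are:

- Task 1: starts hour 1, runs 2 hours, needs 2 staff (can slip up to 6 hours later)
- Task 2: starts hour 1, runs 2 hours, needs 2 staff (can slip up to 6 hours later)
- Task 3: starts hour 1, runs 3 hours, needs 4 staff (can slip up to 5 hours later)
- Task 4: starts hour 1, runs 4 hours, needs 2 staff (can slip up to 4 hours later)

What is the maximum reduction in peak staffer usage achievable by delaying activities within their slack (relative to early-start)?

6

Early-start peak: h1:10  h2:10  h3:6  h4:2  h5:0  h6:0  h7:0  h8:0 ⇒ 10.
Leveled (Task 1@1, Task 2@3, Task 3@5, Task 4@1): h1:4  h2:4  h3:4  h4:4  h5:4  h6:4  h7:4  h8:0 ⇒ 4.
Reduction 10 − 4 = 6.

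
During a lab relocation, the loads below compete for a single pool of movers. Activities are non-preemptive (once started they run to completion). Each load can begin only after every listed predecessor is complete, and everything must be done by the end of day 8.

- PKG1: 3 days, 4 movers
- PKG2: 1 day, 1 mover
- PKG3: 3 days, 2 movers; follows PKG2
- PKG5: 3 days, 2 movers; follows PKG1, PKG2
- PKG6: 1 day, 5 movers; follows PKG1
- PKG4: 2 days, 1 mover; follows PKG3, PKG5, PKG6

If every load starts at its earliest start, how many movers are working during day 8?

At early start, day 8 has: PKG4.
Demand: 1 = 1.

1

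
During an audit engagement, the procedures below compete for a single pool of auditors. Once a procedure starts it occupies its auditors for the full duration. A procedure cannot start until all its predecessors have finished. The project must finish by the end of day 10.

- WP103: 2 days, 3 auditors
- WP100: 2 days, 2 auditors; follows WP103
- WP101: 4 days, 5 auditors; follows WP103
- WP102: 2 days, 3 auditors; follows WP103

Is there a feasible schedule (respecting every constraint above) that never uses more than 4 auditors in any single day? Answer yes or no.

The minimum achievable peak is 5; 4 < 5, so no feasible schedule stays within the cap.

no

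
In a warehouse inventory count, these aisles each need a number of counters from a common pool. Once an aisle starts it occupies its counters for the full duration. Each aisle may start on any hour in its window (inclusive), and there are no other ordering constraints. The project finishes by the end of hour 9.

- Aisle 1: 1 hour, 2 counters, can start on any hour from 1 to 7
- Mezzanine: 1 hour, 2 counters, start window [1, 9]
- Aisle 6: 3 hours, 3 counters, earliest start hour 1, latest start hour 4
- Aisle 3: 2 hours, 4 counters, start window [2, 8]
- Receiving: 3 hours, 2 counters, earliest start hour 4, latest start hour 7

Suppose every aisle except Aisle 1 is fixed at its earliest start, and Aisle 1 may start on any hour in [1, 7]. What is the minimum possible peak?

Aisle 1@1: h1:7  h2:7  h3:7  h4:2  h5:2  h6:2  h7:0  h8:0  h9:0 → peak 7
Aisle 1@2: h1:5  h2:9  h3:7  h4:2  h5:2  h6:2  h7:0  h8:0  h9:0 → peak 9
Aisle 1@3: h1:5  h2:7  h3:9  h4:2  h5:2  h6:2  h7:0  h8:0  h9:0 → peak 9
Aisle 1@4: h1:5  h2:7  h3:7  h4:4  h5:2  h6:2  h7:0  h8:0  h9:0 → peak 7
Aisle 1@5: h1:5  h2:7  h3:7  h4:2  h5:4  h6:2  h7:0  h8:0  h9:0 → peak 7
Aisle 1@6: h1:5  h2:7  h3:7  h4:2  h5:2  h6:4  h7:0  h8:0  h9:0 → peak 7
Aisle 1@7: h1:5  h2:7  h3:7  h4:2  h5:2  h6:2  h7:2  h8:0  h9:0 → peak 7
Best is Aisle 1@1, peak 7.

7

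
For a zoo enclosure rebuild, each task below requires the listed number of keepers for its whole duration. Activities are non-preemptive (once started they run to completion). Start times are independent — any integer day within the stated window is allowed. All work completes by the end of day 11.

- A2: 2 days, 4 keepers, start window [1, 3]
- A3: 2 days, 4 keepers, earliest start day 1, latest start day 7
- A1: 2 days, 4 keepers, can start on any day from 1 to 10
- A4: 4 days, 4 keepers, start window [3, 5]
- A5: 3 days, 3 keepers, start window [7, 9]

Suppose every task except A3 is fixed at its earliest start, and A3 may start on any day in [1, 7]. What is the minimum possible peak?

A3@1: d1:12  d2:12  d3:4  d4:4  d5:4  d6:4  d7:3  d8:3  d9:3  d10:0  d11:0 → peak 12
A3@2: d1:8  d2:12  d3:8  d4:4  d5:4  d6:4  d7:3  d8:3  d9:3  d10:0  d11:0 → peak 12
A3@3: d1:8  d2:8  d3:8  d4:8  d5:4  d6:4  d7:3  d8:3  d9:3  d10:0  d11:0 → peak 8
A3@4: d1:8  d2:8  d3:4  d4:8  d5:8  d6:4  d7:3  d8:3  d9:3  d10:0  d11:0 → peak 8
A3@5: d1:8  d2:8  d3:4  d4:4  d5:8  d6:8  d7:3  d8:3  d9:3  d10:0  d11:0 → peak 8
A3@6: d1:8  d2:8  d3:4  d4:4  d5:4  d6:8  d7:7  d8:3  d9:3  d10:0  d11:0 → peak 8
A3@7: d1:8  d2:8  d3:4  d4:4  d5:4  d6:4  d7:7  d8:7  d9:3  d10:0  d11:0 → peak 8
Best is A3@3, peak 8.

8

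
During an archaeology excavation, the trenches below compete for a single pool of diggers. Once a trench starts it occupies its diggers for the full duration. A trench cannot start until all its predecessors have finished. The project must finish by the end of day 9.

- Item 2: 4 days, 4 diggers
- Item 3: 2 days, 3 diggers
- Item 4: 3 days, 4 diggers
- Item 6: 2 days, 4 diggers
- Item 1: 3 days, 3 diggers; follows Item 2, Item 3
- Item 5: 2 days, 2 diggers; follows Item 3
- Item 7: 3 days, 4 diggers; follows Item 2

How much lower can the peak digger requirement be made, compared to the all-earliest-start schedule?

6

Early-start peak: d1:15  d2:15  d3:10  d4:6  d5:7  d6:7  d7:7  d8:0  d9:0 ⇒ 15.
Leveled (Item 2@1, Item 3@1, Item 4@3, Item 6@5, Item 1@6, Item 5@6, Item 7@7): d1:7  d2:7  d3:8  d4:8  d5:8  d6:9  d7:9  d8:7  d9:4 ⇒ 9.
Reduction 15 − 9 = 6.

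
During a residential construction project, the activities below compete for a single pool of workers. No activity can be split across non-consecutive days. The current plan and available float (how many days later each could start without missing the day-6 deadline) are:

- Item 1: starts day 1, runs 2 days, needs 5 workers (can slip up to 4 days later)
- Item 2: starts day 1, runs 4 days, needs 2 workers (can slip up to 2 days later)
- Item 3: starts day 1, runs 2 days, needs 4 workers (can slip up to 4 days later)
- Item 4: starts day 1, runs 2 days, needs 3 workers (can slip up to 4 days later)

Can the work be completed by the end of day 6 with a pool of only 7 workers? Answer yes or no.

Schedule Item 1@1, Item 2@3, Item 3@3, Item 4@5: d1:5  d2:5  d3:6  d4:6  d5:5  d6:5 — peak 6 ≤ 7.

yes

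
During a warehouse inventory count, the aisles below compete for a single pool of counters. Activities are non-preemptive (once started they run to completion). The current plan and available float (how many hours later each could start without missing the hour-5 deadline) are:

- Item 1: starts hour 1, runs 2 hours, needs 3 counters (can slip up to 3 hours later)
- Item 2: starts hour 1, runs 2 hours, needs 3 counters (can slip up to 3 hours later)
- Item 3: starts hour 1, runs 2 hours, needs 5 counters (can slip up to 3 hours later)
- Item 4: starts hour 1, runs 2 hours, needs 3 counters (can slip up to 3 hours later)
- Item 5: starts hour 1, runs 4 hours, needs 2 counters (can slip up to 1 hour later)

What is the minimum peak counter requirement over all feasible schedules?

Early-start (Item 1@1, Item 2@1, Item 3@1, Item 4@1, Item 5@1) gives peak 16: h1:16  h2:16  h3:2  h4:2  h5:0.
Shift Item 3→3, Item 4→3.
Schedule Item 1@1, Item 2@1, Item 3@3, Item 4@3, Item 5@1: h1:8  h2:8  h3:10  h4:10  h5:0 — peak 10.

10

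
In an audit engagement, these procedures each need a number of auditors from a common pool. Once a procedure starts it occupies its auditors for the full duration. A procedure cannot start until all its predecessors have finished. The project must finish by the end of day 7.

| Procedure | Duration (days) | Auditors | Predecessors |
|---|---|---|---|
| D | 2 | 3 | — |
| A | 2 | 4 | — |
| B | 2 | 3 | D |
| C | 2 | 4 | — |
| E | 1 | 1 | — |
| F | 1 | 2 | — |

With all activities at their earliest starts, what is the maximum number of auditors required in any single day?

14

Early-start schedule: D@1, A@1, B@3, C@1, E@1, F@1.
Load per day: day 1: 14, day 2: 11, day 3: 3, day 4: 3, day 5: 0, day 6: 0, day 7: 0.
Peak is 14.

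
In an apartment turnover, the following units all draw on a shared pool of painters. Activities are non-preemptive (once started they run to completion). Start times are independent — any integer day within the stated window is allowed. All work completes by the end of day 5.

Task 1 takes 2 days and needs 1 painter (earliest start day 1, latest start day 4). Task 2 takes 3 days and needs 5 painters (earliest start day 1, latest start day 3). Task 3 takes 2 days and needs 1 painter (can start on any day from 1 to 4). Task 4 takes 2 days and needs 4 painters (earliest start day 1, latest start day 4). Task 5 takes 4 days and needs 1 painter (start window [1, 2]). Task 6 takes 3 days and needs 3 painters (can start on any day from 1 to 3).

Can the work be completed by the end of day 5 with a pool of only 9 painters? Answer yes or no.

yes

Schedule Task 1@1, Task 2@1, Task 3@1, Task 4@4, Task 5@1, Task 6@3: d1:8  d2:8  d3:9  d4:8  d5:7 — peak 9 ≤ 9.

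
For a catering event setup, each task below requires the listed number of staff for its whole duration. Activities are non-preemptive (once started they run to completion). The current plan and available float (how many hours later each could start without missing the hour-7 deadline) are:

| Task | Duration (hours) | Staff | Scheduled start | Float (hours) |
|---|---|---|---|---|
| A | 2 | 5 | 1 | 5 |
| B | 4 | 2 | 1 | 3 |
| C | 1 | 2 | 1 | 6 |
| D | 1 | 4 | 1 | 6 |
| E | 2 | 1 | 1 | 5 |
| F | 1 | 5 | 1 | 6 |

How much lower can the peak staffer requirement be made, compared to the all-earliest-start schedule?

13

Early-start peak: h1:19  h2:8  h3:2  h4:2  h5:0  h6:0  h7:0 ⇒ 19.
Leveled (A@1, B@3, C@3, D@4, E@1, F@7): h1:6  h2:6  h3:4  h4:6  h5:2  h6:2  h7:5 ⇒ 6.
Reduction 19 − 6 = 13.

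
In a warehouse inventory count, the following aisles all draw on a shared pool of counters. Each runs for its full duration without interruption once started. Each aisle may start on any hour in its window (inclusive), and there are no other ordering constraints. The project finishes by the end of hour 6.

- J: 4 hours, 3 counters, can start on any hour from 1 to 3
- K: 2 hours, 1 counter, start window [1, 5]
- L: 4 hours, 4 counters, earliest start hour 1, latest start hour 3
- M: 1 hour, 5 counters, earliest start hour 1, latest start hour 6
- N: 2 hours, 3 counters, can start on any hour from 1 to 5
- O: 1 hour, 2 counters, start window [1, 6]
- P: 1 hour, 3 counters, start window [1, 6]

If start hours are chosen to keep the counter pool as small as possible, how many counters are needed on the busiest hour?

8

Early-start (J@1, K@1, L@1, M@1, N@1, O@1, P@1) gives peak 21: h1:21  h2:11  h3:7  h4:7  h5:0  h6:0.
Shift M→5, N→5, O→6, P→6.
Schedule J@1, K@1, L@1, M@5, N@5, O@6, P@6: h1:8  h2:8  h3:7  h4:7  h5:8  h6:8 — peak 8.
Total counter-hours = 46 over 6 hours ⇒ peak ≥ ⌈46/6⌉ = 8, so 8 is optimal.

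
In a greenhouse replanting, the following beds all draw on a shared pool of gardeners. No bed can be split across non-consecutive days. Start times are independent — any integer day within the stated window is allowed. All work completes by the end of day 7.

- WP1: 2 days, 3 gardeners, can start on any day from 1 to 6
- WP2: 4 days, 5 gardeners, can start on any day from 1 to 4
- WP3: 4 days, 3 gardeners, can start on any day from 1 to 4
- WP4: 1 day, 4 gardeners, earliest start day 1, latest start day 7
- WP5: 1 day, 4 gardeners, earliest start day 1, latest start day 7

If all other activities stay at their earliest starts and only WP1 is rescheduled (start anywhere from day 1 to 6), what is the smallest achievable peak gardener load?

WP1@1: d1:19  d2:11  d3:8  d4:8  d5:0  d6:0  d7:0 → peak 19
WP1@2: d1:16  d2:11  d3:11  d4:8  d5:0  d6:0  d7:0 → peak 16
WP1@3: d1:16  d2:8  d3:11  d4:11  d5:0  d6:0  d7:0 → peak 16
WP1@4: d1:16  d2:8  d3:8  d4:11  d5:3  d6:0  d7:0 → peak 16
WP1@5: d1:16  d2:8  d3:8  d4:8  d5:3  d6:3  d7:0 → peak 16
WP1@6: d1:16  d2:8  d3:8  d4:8  d5:0  d6:3  d7:3 → peak 16
Best is WP1@2, peak 16.

16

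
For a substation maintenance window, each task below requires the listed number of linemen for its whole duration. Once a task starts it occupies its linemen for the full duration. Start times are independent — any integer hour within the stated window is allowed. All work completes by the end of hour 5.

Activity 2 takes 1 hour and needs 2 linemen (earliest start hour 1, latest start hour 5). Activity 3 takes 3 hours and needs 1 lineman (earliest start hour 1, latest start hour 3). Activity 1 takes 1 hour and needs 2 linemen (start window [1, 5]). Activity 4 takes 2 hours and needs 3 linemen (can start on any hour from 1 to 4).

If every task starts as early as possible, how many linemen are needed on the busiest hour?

8

Early-start schedule: Activity 2@1, Activity 3@1, Activity 1@1, Activity 4@1.
Load per hour: hour 1: 8, hour 2: 4, hour 3: 1, hour 4: 0, hour 5: 0.
Peak is 8.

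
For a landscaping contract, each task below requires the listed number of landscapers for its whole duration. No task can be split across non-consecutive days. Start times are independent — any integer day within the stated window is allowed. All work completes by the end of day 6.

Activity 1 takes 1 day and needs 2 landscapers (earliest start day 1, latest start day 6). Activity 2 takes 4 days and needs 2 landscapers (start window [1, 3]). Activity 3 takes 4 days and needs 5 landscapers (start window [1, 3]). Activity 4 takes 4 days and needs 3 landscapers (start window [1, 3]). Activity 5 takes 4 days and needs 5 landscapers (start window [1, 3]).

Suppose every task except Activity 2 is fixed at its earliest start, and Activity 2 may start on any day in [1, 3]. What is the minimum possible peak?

15

Activity 2@1: d1:17  d2:15  d3:15  d4:15  d5:0  d6:0 → peak 17
Activity 2@2: d1:15  d2:15  d3:15  d4:15  d5:2  d6:0 → peak 15
Activity 2@3: d1:15  d2:13  d3:15  d4:15  d5:2  d6:2 → peak 15
Best is Activity 2@2, peak 15.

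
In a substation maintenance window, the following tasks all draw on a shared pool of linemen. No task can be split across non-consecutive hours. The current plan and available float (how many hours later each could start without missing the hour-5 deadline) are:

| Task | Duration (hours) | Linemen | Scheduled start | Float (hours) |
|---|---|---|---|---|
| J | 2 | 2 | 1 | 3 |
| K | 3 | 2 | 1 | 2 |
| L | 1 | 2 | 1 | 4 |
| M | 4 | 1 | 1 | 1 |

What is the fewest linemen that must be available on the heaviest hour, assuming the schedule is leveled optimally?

Early-start (J@1, K@1, L@1, M@1) gives peak 7: h1:7  h2:5  h3:3  h4:1  h5:0.
Shift K→3, M→2.
Schedule J@1, K@3, L@1, M@2: h1:4  h2:3  h3:3  h4:3  h5:3 — peak 4.
Total lineman-hours = 16 over 5 hours ⇒ peak ≥ ⌈16/5⌉ = 4, so 4 is optimal.

4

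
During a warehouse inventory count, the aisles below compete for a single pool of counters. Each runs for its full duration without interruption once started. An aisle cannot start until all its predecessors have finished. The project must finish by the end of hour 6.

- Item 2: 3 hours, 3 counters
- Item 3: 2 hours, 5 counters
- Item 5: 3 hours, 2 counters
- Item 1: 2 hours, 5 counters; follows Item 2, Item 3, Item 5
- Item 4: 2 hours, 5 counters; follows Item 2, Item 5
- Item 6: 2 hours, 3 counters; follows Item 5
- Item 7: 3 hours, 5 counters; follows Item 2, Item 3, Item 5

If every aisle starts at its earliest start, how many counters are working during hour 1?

At early start, hour 1 has: Item 2, Item 3, Item 5.
Demand: 3 + 5 + 2 = 10.

10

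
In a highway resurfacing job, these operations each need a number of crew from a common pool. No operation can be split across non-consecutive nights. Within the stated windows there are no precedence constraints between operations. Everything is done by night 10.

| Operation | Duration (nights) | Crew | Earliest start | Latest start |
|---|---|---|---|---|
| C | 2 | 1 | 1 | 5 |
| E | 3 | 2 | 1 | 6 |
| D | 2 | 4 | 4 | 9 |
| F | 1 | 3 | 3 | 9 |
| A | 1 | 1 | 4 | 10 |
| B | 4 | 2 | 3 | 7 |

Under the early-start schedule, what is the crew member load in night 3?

7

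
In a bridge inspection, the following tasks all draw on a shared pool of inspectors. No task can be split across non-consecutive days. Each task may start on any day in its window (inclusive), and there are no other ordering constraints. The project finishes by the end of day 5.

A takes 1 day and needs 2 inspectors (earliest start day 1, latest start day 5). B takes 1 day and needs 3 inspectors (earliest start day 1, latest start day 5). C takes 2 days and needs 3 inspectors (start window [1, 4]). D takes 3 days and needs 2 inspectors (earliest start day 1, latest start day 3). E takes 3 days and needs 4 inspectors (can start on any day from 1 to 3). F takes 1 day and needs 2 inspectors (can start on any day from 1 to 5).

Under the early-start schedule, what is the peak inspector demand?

16

Early-start schedule: A@1, B@1, C@1, D@1, E@1, F@1.
Load per day: day 1: 16, day 2: 9, day 3: 6, day 4: 0, day 5: 0.
Peak is 16.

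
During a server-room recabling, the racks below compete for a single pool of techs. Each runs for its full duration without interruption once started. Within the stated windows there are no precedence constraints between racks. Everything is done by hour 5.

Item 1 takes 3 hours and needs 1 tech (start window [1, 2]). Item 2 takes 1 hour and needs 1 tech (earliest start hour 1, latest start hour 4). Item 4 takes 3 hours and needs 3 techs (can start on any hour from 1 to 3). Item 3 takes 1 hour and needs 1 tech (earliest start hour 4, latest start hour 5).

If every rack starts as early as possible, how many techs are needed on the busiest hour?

5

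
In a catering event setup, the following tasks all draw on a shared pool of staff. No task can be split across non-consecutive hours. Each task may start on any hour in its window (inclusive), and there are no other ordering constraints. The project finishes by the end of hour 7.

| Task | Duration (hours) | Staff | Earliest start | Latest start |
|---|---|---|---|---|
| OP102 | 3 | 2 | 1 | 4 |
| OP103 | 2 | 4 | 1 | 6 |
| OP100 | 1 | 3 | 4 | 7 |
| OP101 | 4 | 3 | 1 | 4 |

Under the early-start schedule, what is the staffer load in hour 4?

At early start, hour 4 has: OP100, OP101.
Demand: 3 + 3 = 6.

6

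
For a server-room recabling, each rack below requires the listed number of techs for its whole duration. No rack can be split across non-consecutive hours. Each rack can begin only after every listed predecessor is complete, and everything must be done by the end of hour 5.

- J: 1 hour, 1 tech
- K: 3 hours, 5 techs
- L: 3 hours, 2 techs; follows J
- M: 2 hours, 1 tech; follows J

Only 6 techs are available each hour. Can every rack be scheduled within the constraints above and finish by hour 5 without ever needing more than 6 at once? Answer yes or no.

The minimum achievable peak is 7; 6 < 7, so no feasible schedule stays within the cap.

no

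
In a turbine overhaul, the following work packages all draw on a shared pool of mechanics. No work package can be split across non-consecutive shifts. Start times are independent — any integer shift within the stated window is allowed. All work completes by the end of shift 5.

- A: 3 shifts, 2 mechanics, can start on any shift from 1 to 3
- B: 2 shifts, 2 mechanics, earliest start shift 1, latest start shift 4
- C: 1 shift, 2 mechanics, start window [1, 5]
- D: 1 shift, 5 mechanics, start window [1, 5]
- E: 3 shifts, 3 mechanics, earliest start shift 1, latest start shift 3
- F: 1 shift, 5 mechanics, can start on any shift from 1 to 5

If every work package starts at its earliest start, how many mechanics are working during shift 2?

7

At early start, shift 2 has: A, B, E.
Demand: 2 + 2 + 3 = 7.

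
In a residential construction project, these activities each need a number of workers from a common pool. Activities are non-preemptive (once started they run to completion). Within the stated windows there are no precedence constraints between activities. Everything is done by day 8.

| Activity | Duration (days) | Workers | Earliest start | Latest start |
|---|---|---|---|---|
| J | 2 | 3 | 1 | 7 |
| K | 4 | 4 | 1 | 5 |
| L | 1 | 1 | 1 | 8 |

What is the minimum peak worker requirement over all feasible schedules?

4

Early-start (J@1, K@1, L@1) gives peak 8: d1:8  d2:7  d3:4  d4:4  d5:0  d6:0  d7:0  d8:0.
Shift K→3.
Schedule J@1, K@3, L@1: d1:4  d2:3  d3:4  d4:4  d5:4  d6:4  d7:0  d8:0 — peak 4.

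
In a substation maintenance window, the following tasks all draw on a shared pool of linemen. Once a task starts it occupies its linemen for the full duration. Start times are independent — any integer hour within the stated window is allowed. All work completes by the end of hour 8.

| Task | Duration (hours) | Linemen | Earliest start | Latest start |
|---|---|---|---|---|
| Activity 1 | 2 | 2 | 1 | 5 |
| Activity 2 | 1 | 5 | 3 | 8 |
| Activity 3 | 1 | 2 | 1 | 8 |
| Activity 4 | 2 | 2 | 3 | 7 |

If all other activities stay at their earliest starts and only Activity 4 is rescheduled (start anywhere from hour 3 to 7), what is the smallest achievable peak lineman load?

Activity 4@3: h1:4  h2:2  h3:7  h4:2  h5:0  h6:0  h7:0  h8:0 → peak 7
Activity 4@4: h1:4  h2:2  h3:5  h4:2  h5:2  h6:0  h7:0  h8:0 → peak 5
Activity 4@5: h1:4  h2:2  h3:5  h4:0  h5:2  h6:2  h7:0  h8:0 → peak 5
Activity 4@6: h1:4  h2:2  h3:5  h4:0  h5:0  h6:2  h7:2  h8:0 → peak 5
Activity 4@7: h1:4  h2:2  h3:5  h4:0  h5:0  h6:0  h7:2  h8:2 → peak 5
Best is Activity 4@4, peak 5.

5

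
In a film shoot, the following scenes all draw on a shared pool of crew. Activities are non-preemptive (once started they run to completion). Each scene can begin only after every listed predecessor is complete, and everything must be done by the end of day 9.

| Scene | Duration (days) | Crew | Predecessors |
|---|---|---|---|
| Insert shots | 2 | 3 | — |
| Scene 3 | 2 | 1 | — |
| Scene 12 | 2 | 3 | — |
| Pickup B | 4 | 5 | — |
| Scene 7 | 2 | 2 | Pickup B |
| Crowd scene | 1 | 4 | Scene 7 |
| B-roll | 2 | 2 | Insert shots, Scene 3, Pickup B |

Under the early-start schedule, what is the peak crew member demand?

12

Early-start schedule: Insert shots@1, Scene 3@1, Scene 12@1, Pickup B@1, Scene 7@5, Crowd scene@7, B-roll@5.
Load per day: day 1: 12, day 2: 12, day 3: 5, day 4: 5, day 5: 4, day 6: 4, day 7: 4, day 8: 0, day 9: 0.
Peak is 12.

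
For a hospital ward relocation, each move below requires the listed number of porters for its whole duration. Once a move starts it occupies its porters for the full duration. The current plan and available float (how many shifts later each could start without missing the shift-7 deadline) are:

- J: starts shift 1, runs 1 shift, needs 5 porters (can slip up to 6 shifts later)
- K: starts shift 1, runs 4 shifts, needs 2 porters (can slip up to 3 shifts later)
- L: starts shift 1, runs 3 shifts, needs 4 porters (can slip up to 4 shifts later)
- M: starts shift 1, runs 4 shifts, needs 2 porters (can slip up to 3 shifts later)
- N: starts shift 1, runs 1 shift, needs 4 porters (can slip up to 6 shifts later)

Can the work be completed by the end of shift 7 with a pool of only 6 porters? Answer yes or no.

no

The minimum achievable peak is 7; 6 < 7, so no feasible schedule stays within the cap.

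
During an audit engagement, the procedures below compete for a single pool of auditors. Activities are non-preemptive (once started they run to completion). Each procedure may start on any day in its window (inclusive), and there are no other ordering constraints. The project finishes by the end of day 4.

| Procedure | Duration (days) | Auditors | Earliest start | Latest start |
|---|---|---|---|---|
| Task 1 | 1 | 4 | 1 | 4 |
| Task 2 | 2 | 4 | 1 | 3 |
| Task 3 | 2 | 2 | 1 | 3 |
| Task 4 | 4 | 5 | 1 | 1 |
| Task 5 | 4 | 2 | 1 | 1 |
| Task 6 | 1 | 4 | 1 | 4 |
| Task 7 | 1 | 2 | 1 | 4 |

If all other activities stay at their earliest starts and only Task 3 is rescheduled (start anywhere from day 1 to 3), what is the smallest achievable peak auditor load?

Task 3@1: d1:23  d2:13  d3:7  d4:7 → peak 23
Task 3@2: d1:21  d2:13  d3:9  d4:7 → peak 21
Task 3@3: d1:21  d2:11  d3:9  d4:9 → peak 21
Best is Task 3@2, peak 21.

21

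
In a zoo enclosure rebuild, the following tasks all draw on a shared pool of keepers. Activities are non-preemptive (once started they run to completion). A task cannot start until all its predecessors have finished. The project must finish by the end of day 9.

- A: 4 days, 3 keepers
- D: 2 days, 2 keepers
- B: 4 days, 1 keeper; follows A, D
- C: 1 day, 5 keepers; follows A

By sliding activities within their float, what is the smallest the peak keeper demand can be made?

Early-start (A@1, D@1, B@5, C@5) gives peak 6: d1:5  d2:5  d3:3  d4:3  d5:6  d6:1  d7:1  d8:1  d9:0.
Shift C→9.
Schedule A@1, D@1, B@5, C@9: d1:5  d2:5  d3:3  d4:3  d5:1  d6:1  d7:1  d8:1  d9:5 — peak 5.

5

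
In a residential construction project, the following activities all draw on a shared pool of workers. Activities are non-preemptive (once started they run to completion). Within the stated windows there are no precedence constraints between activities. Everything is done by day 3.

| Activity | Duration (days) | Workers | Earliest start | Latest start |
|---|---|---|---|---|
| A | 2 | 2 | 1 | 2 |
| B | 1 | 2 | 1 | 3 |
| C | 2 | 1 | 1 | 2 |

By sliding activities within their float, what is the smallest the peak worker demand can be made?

3

Early-start (A@1, B@1, C@1) gives peak 5: d1:5  d2:3  d3:0.
Shift B→3.
Schedule A@1, B@3, C@1: d1:3  d2:3  d3:2 — peak 3.
Total worker-days = 8 over 3 days ⇒ peak ≥ ⌈8/3⌉ = 3, so 3 is optimal.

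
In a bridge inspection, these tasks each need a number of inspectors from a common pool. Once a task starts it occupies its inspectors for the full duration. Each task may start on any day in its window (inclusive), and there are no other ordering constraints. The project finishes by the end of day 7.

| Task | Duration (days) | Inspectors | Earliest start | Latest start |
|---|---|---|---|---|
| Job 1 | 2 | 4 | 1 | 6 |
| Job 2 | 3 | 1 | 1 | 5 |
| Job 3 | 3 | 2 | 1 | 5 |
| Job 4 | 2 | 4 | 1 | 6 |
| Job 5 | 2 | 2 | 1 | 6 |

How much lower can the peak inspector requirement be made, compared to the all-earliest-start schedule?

Early-start peak: d1:13  d2:13  d3:3  d4:0  d5:0  d6:0  d7:0 ⇒ 13.
Leveled (Job 1@1, Job 2@1, Job 3@3, Job 4@6, Job 5@3): d1:5  d2:5  d3:5  d4:4  d5:2  d6:4  d7:4 ⇒ 5.
Reduction 13 − 5 = 8.

8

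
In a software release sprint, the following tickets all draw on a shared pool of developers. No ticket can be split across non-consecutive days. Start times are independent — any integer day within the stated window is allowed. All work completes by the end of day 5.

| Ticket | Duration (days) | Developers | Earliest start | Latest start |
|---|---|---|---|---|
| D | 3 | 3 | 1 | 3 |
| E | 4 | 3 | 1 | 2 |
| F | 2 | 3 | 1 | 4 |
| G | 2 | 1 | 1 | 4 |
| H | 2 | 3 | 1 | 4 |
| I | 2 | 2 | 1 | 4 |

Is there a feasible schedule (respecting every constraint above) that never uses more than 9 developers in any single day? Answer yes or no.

Schedule D@1, E@1, F@1, G@3, H@4, I@3: d1:9  d2:9  d3:9  d4:9  d5:3 — peak 9 ≤ 9.

yes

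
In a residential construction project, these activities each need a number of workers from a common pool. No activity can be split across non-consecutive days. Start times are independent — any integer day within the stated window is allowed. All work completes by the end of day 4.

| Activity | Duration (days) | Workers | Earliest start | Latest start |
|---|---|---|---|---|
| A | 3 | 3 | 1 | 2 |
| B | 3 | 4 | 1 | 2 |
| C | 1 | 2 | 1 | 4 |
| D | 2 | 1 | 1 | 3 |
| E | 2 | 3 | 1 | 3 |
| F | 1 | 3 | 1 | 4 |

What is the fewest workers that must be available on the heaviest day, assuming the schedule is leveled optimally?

10

Early-start (A@1, B@1, C@1, D@1, E@1, F@1) gives peak 16: d1:16  d2:11  d3:7  d4:0.
Shift E→3, F→4.
Schedule A@1, B@1, C@1, D@1, E@3, F@4: d1:10  d2:8  d3:10  d4:6 — peak 10.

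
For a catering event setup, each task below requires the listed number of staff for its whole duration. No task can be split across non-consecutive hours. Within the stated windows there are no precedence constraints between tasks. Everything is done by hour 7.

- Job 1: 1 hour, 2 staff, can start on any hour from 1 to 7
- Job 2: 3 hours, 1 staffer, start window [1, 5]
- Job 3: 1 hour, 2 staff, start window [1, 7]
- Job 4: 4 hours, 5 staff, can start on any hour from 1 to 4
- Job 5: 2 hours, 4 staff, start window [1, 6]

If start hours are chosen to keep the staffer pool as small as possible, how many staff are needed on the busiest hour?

5

Early-start (Job 1@1, Job 2@1, Job 3@1, Job 4@1, Job 5@1) gives peak 14: h1:14  h2:10  h3:6  h4:5  h5:0  h6:0  h7:0.
Shift Job 4→4, Job 5→2.
Schedule Job 1@1, Job 2@1, Job 3@1, Job 4@4, Job 5@2: h1:5  h2:5  h3:5  h4:5  h5:5  h6:5  h7:5 — peak 5.
Total staffer-hours = 35 over 7 hours ⇒ peak ≥ ⌈35/7⌉ = 5, so 5 is optimal.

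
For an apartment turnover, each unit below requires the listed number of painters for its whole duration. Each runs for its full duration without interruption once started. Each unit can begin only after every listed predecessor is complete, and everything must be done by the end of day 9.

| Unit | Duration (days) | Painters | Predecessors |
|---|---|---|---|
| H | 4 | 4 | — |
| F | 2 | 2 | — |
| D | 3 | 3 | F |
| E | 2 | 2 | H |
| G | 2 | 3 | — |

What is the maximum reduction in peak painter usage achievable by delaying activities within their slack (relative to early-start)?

Early-start peak: d1:9  d2:9  d3:7  d4:7  d5:5  d6:2  d7:0  d8:0  d9:0 ⇒ 9.
Leveled (H@1, F@5, D@7, E@7, G@5): d1:4  d2:4  d3:4  d4:4  d5:5  d6:5  d7:5  d8:5  d9:3 ⇒ 5.
Reduction 9 − 5 = 4.

4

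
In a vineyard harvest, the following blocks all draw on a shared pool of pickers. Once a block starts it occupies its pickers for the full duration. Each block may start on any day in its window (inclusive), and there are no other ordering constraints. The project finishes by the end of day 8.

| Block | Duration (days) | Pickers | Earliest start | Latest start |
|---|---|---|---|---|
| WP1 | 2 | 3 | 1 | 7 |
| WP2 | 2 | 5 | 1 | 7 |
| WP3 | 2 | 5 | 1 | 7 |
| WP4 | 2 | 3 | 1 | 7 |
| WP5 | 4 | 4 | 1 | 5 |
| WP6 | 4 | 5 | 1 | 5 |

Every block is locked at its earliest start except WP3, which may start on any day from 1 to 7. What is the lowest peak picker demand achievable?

WP3@1: d1:25  d2:25  d3:9  d4:9  d5:0  d6:0  d7:0  d8:0 → peak 25
WP3@2: d1:20  d2:25  d3:14  d4:9  d5:0  d6:0  d7:0  d8:0 → peak 25
WP3@3: d1:20  d2:20  d3:14  d4:14  d5:0  d6:0  d7:0  d8:0 → peak 20
WP3@4: d1:20  d2:20  d3:9  d4:14  d5:5  d6:0  d7:0  d8:0 → peak 20
WP3@5: d1:20  d2:20  d3:9  d4:9  d5:5  d6:5  d7:0  d8:0 → peak 20
WP3@6: d1:20  d2:20  d3:9  d4:9  d5:0  d6:5  d7:5  d8:0 → peak 20
WP3@7: d1:20  d2:20  d3:9  d4:9  d5:0  d6:0  d7:5  d8:5 → peak 20
Best is WP3@3, peak 20.

20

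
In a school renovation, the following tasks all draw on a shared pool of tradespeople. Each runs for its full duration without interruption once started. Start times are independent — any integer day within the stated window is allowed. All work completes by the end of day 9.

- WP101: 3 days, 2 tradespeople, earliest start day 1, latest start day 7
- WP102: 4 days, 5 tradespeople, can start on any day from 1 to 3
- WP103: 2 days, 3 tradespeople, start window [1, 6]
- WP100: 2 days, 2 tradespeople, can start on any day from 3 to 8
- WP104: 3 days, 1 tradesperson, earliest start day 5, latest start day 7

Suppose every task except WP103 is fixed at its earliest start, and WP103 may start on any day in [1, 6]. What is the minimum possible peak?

9

WP103@1: d1:10  d2:10  d3:9  d4:7  d5:1  d6:1  d7:1  d8:0  d9:0 → peak 10
WP103@2: d1:7  d2:10  d3:12  d4:7  d5:1  d6:1  d7:1  d8:0  d9:0 → peak 12
WP103@3: d1:7  d2:7  d3:12  d4:10  d5:1  d6:1  d7:1  d8:0  d9:0 → peak 12
WP103@4: d1:7  d2:7  d3:9  d4:10  d5:4  d6:1  d7:1  d8:0  d9:0 → peak 10
WP103@5: d1:7  d2:7  d3:9  d4:7  d5:4  d6:4  d7:1  d8:0  d9:0 → peak 9
WP103@6: d1:7  d2:7  d3:9  d4:7  d5:1  d6:4  d7:4  d8:0  d9:0 → peak 9
Best is WP103@5, peak 9.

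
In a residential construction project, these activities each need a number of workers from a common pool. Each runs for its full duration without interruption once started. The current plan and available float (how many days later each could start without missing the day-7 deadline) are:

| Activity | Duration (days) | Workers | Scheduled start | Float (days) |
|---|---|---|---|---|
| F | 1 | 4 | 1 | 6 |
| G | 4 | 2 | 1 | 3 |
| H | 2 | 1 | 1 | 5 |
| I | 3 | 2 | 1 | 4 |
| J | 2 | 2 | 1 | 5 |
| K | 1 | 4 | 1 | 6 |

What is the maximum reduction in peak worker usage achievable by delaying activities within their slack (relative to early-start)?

10

Early-start peak: d1:15  d2:7  d3:4  d4:2  d5:0  d6:0  d7:0 ⇒ 15.
Leveled (F@1, G@2, H@1, I@2, J@5, K@7): d1:5  d2:5  d3:4  d4:4  d5:4  d6:2  d7:4 ⇒ 5.
Reduction 15 − 5 = 10.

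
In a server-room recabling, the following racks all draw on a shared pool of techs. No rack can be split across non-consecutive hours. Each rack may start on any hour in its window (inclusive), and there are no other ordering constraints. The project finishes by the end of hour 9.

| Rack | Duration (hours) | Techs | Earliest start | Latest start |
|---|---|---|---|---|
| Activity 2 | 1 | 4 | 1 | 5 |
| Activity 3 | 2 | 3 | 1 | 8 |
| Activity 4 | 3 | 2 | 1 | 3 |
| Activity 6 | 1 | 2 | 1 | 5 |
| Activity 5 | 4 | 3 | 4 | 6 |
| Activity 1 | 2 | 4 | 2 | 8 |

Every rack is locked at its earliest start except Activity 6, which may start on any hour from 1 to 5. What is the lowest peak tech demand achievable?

Activity 6@1: h1:11  h2:9  h3:6  h4:3  h5:3  h6:3  h7:3  h8:0  h9:0 → peak 11
Activity 6@2: h1:9  h2:11  h3:6  h4:3  h5:3  h6:3  h7:3  h8:0  h9:0 → peak 11
Activity 6@3: h1:9  h2:9  h3:8  h4:3  h5:3  h6:3  h7:3  h8:0  h9:0 → peak 9
Activity 6@4: h1:9  h2:9  h3:6  h4:5  h5:3  h6:3  h7:3  h8:0  h9:0 → peak 9
Activity 6@5: h1:9  h2:9  h3:6  h4:3  h5:5  h6:3  h7:3  h8:0  h9:0 → peak 9
Best is Activity 6@3, peak 9.

9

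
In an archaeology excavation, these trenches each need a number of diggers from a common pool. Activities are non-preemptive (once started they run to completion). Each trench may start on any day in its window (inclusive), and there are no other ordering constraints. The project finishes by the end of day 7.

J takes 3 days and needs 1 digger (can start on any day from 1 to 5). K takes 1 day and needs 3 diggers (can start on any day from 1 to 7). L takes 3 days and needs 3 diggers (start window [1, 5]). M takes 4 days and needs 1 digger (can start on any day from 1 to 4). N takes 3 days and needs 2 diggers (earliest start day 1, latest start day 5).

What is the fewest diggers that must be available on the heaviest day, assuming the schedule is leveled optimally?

Early-start (J@1, K@1, L@1, M@1, N@1) gives peak 10: d1:10  d2:7  d3:7  d4:1  d5:0  d6:0  d7:0.
Shift L→2, M→4, N→5.
Schedule J@1, K@1, L@2, M@4, N@5: d1:4  d2:4  d3:4  d4:4  d5:3  d6:3  d7:3 — peak 4.
Total digger-days = 25 over 7 days ⇒ peak ≥ ⌈25/7⌉ = 4, so 4 is optimal.

4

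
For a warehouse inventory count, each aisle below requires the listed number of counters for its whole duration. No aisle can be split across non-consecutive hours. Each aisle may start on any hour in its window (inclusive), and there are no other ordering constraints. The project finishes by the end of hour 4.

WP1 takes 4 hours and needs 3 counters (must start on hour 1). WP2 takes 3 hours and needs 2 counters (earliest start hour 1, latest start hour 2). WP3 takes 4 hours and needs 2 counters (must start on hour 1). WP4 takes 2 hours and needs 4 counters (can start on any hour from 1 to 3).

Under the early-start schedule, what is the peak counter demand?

Early-start schedule: WP1@1, WP2@1, WP3@1, WP4@1.
Load per hour: hour 1: 11, hour 2: 11, hour 3: 7, hour 4: 5.
Peak is 11.

11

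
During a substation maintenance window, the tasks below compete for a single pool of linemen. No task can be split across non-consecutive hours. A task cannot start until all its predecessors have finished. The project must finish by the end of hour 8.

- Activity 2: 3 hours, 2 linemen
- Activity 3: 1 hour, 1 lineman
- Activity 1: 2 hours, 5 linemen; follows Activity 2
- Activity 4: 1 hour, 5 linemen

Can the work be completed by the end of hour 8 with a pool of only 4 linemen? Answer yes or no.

no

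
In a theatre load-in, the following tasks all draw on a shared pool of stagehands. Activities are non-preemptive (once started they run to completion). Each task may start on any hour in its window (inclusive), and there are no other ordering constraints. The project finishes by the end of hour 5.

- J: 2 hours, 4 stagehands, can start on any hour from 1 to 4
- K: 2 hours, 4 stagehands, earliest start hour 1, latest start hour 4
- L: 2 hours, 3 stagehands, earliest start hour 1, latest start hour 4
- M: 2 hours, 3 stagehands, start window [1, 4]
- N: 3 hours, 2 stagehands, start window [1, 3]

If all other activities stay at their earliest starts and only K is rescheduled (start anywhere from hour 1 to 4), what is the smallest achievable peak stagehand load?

12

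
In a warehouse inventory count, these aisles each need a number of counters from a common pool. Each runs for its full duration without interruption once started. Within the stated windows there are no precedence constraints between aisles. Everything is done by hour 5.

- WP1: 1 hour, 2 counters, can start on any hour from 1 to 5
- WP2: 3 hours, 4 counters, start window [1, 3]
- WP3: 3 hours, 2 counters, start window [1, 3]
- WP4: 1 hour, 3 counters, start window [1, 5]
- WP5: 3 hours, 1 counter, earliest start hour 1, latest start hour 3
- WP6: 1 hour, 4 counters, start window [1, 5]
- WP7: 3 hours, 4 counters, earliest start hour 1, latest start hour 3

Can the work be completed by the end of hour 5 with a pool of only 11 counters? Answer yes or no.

yes

Schedule WP1@1, WP2@1, WP3@1, WP4@1, WP5@2, WP6@2, WP7@3: h1:11  h2:11  h3:11  h4:5  h5:4 — peak 11 ≤ 11.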